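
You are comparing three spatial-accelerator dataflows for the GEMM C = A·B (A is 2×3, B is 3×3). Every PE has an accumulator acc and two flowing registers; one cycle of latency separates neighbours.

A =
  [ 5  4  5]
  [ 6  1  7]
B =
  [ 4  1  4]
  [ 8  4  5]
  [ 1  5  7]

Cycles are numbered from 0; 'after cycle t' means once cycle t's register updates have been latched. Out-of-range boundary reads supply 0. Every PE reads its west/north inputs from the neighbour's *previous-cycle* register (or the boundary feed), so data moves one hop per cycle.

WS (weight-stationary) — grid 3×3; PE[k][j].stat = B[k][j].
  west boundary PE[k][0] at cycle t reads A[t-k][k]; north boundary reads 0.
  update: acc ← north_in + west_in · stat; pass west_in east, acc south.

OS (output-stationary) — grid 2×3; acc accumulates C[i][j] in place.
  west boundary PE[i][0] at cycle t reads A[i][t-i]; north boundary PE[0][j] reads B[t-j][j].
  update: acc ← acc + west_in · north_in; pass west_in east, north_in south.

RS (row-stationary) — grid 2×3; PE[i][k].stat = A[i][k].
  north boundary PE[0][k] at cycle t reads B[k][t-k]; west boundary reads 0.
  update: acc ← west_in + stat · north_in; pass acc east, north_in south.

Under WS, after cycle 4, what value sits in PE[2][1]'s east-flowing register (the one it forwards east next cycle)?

register = 7

WS (3×3). Following PE[2][1] plus its west/north inputs:
  after 0 — PE[1][1] acc=0, pass-E 0, pass-S 0
  after 0 — PE[2][0] acc=0, pass-E 0, pass-S 0
  after 0 — PE[2][1] acc=0, pass-E 0, pass-S 0
  after 1 — PE[1][1] acc=0, pass-E 0, pass-S 0
  after 1 — PE[2][0] acc=0, pass-E 0, pass-S 0
  after 1 — PE[2][1] acc=0, pass-E 0, pass-S 0
  after 2 — PE[1][1] acc=21, pass-E 4, pass-S 21
  after 2 — PE[2][0] acc=57, pass-E 5, pass-S 57
  after 2 — PE[2][1] acc=0, pass-E 0, pass-S 0
  after 3 — PE[1][1] acc=10, pass-E 1, pass-S 10
  after 3 — PE[2][0] acc=39, pass-E 7, pass-S 39
  after 3 — PE[2][1] acc=46, pass-E 5, pass-S 46
  after 4 — PE[1][1] acc=0, pass-E 0, pass-S 0
  after 4 — PE[2][0] acc=0, pass-E 0, pass-S 0
  after 4 — PE[2][1] acc=45, pass-E 7, pass-S 45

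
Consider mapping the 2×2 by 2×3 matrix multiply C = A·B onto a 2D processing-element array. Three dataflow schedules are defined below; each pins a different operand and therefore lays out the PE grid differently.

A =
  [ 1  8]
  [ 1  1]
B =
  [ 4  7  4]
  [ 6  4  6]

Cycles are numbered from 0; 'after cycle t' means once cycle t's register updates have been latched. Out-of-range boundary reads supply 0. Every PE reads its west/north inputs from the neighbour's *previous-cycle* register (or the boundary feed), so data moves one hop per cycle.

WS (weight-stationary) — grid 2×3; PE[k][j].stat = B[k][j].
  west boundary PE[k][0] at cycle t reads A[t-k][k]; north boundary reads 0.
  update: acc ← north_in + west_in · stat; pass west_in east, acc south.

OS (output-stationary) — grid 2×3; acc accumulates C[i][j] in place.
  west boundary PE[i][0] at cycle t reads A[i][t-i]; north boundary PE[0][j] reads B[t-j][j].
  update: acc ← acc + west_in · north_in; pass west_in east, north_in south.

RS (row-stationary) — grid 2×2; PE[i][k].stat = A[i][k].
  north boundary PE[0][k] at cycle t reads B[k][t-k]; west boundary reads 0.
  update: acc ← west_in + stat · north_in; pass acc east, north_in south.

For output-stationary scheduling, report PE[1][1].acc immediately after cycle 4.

PE[1][1].acc = 11

Tracing OS — 2×3 array, target PE[1][1]:
  0: (0,1).acc=0  regs=<0,0>
  0: (1,0).acc=0  regs=<0,0>
  0: (1,1).acc=0  regs=<0,0>
  1: (0,1).acc=7  regs=<1,7>
  1: (1,0).acc=4  regs=<1,4>
  1: (1,1).acc=0  regs=<0,0>
  2: (0,1).acc=39  regs=<8,4>
  2: (1,0).acc=10  regs=<1,6>
  2: (1,1).acc=7  regs=<1,7>
  3: (0,1).acc=39  regs=<0,0>
  3: (1,0).acc=10  regs=<0,0>
  3: (1,1).acc=11  regs=<1,4>
  4: (0,1).acc=39  regs=<0,0>
  4: (1,0).acc=10  regs=<0,0>
  4: (1,1).acc=11  regs=<0,0>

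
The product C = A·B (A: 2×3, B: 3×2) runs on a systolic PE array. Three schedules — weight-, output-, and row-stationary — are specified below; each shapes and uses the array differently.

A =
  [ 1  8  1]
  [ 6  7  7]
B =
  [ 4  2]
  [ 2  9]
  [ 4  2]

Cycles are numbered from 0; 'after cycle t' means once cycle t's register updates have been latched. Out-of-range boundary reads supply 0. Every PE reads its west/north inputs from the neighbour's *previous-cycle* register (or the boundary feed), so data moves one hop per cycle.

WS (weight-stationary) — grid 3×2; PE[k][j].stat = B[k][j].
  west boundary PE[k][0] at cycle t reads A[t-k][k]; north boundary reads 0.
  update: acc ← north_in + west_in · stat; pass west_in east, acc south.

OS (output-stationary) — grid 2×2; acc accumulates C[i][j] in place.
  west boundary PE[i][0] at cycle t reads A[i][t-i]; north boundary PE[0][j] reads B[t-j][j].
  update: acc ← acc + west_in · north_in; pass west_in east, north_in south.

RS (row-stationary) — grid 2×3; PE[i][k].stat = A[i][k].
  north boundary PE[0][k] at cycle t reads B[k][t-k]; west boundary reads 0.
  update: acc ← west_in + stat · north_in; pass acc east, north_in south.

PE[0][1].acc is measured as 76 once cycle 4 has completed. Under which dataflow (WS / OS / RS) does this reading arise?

dataflow = OS

WS (3×2 grid), PE[0][1]:
  step 0 · PE0,1: acc=0; fwd→0 fwd↓0
  step 1 · PE0,1: acc=2; fwd→1 fwd↓2
  step 2 · PE0,1: acc=12; fwd→6 fwd↓12
  step 3 · PE0,1: acc=0; fwd→0 fwd↓0
  step 4 · PE0,1: acc=0; fwd→0 fwd↓0
OS (2×2 grid), PE[0][1]:
  step 0 · PE0,1: acc=0; fwd→0 fwd↓0
  step 1 · PE0,1: acc=2; fwd→1 fwd↓2
  step 2 · PE0,1: acc=74; fwd→8 fwd↓9
  step 3 · PE0,1: acc=76; fwd→1 fwd↓2
  step 4 · PE0,1: acc=76; fwd→0 fwd↓0
RS (2×3 grid), PE[0][1]:
  step 0 · PE0,1: acc=0; fwd→0 fwd↓0
  step 1 · PE0,1: acc=20; fwd→20 fwd↓2
  step 2 · PE0,1: acc=74; fwd→74 fwd↓9
  step 3 · PE0,1: acc=0; fwd→0 fwd↓0
  step 4 · PE0,1: acc=0; fwd→0 fwd↓0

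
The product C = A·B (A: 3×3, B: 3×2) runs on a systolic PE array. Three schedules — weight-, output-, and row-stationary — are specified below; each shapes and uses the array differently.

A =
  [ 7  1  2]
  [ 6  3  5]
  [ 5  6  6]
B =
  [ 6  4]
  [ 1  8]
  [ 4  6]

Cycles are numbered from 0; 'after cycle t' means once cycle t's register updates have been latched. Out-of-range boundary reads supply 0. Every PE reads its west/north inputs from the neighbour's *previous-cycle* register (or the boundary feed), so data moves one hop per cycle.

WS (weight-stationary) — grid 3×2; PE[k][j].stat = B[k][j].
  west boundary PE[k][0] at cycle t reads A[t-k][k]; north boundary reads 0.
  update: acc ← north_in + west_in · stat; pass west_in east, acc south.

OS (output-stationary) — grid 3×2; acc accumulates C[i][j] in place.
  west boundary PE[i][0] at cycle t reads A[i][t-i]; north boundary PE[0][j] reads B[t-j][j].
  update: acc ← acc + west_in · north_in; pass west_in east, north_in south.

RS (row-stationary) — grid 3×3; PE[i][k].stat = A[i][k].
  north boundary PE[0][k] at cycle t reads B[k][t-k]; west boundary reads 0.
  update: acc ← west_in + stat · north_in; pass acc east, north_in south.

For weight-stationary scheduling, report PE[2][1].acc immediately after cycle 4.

PE[2][1].acc = 78

WS on a 3×2 grid — tracing PE[2][1] and its feeders:
  0: (1,1).acc=0  regs=<0,0>
  0: (2,0).acc=0  regs=<0,0>
  0: (2,1).acc=0  regs=<0,0>
  1: (1,1).acc=0  regs=<0,0>
  1: (2,0).acc=0  regs=<0,0>
  1: (2,1).acc=0  regs=<0,0>
  2: (1,1).acc=36  regs=<1,36>
  2: (2,0).acc=51  regs=<2,51>
  2: (2,1).acc=0  regs=<0,0>
  3: (1,1).acc=48  regs=<3,48>
  3: (2,0).acc=59  regs=<5,59>
  3: (2,1).acc=48  regs=<2,48>
  4: (1,1).acc=68  regs=<6,68>
  4: (2,0).acc=60  regs=<6,60>
  4: (2,1).acc=78  regs=<5,78>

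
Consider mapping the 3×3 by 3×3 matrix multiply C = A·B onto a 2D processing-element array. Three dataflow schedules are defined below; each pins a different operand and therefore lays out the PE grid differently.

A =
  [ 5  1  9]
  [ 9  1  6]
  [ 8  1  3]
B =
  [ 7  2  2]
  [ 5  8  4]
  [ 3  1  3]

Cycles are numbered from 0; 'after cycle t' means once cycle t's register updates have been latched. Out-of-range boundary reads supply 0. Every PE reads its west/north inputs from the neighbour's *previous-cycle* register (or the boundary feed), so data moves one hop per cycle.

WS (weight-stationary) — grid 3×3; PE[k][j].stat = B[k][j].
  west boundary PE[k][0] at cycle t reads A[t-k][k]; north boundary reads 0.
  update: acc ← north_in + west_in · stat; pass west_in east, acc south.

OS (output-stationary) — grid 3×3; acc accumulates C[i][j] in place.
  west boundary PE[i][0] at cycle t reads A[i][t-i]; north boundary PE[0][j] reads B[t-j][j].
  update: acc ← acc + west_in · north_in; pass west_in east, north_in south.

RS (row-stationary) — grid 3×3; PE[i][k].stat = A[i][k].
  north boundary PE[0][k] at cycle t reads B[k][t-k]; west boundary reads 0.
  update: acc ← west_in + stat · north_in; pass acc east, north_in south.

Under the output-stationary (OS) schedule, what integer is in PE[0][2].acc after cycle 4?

OS (3×3). Following PE[0][2] plus its west/north inputs:
  step 0 · PE0,1: acc=0; fwd→0 fwd↓0
  step 0 · PE0,2: acc=0; fwd→0 fwd↓0
  step 1 · PE0,1: acc=10; fwd→5 fwd↓2
  step 1 · PE0,2: acc=0; fwd→0 fwd↓0
  step 2 · PE0,1: acc=18; fwd→1 fwd↓8
  step 2 · PE0,2: acc=10; fwd→5 fwd↓2
  step 3 · PE0,1: acc=27; fwd→9 fwd↓1
  step 3 · PE0,2: acc=14; fwd→1 fwd↓4
  step 4 · PE0,1: acc=27; fwd→0 fwd↓0
  step 4 · PE0,2: acc=41; fwd→9 fwd↓3

PE[0][2].acc = 41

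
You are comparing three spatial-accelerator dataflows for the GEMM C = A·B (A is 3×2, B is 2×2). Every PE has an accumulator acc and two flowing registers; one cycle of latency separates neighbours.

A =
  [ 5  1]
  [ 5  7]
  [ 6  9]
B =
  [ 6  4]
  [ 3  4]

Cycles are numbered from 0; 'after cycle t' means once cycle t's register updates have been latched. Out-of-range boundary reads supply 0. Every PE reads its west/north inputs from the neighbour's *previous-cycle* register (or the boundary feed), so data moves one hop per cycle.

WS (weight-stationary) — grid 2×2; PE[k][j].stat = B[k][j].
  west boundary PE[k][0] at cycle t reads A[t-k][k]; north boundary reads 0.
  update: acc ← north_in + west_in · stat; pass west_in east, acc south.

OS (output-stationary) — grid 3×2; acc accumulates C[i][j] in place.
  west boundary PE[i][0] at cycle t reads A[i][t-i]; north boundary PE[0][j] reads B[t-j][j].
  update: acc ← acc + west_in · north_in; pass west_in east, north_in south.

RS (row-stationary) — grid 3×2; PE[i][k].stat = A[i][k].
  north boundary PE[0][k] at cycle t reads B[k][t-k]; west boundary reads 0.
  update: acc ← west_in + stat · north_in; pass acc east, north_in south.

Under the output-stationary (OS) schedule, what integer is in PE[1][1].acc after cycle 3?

PE[1][1].acc = 48

OS 3×2: PE[1][1] cycle-by-cycle (with neighbour feeds):
  0: (0,1).acc=0  regs=<0,0>
  0: (1,0).acc=0  regs=<0,0>
  0: (1,1).acc=0  regs=<0,0>
  1: (0,1).acc=20  regs=<5,4>
  1: (1,0).acc=30  regs=<5,6>
  1: (1,1).acc=0  regs=<0,0>
  2: (0,1).acc=24  regs=<1,4>
  2: (1,0).acc=51  regs=<7,3>
  2: (1,1).acc=20  regs=<5,4>
  3: (0,1).acc=24  regs=<0,0>
  3: (1,0).acc=51  regs=<0,0>
  3: (1,1).acc=48  regs=<7,4>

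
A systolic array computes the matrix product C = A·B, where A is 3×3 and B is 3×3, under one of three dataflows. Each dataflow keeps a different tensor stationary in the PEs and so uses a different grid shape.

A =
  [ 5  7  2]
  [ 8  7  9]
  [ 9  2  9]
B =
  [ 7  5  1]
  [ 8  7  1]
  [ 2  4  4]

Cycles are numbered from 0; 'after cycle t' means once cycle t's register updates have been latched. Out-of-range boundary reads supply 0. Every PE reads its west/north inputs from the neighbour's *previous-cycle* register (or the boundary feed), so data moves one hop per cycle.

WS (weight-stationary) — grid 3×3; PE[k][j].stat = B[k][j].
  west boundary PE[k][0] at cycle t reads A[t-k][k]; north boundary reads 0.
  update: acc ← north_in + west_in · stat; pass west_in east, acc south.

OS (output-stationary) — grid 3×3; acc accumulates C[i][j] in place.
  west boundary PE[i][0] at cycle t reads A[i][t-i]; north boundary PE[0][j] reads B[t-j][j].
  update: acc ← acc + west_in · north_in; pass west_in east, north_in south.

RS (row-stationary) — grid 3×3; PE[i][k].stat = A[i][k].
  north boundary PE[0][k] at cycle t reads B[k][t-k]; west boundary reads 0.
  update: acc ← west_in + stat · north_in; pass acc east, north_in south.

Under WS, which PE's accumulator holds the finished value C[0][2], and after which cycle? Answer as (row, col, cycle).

(row, col, cycle) = (2, 2, 4)

WS: C[0][2] accumulates in PE[2][2]:
  @0  [2,2]  acc 0  |  →0  ↓0
  @1  [2,2]  acc 0  |  →0  ↓0
  @2  [2,2]  acc 0  |  →0  ↓0
  @3  [2,2]  acc 0  |  →0  ↓0
  @4  [2,2]  acc 20  |  →2  ↓20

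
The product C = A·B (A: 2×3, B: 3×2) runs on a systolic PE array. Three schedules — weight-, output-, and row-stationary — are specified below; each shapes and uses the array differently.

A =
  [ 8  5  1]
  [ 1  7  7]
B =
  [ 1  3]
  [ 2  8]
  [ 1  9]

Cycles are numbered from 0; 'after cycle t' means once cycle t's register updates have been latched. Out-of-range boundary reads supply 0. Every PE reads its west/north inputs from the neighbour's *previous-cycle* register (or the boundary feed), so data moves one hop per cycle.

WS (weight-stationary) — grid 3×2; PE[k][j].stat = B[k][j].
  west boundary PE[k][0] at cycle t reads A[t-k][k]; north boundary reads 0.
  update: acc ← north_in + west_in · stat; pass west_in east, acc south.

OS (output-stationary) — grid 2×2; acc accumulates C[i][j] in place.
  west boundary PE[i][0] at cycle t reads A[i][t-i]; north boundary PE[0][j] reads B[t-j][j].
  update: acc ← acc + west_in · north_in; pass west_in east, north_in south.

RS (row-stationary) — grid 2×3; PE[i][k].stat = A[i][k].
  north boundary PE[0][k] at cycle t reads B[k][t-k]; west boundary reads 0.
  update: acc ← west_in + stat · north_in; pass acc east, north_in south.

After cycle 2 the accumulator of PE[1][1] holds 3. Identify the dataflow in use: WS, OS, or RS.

WS (3×2 grid), PE[1][1]:
  t=0 PE[1][1]: acc=0 h=0 v=0
  t=1 PE[1][1]: acc=0 h=0 v=0
  t=2 PE[1][1]: acc=64 h=5 v=64
OS (2×2 grid), PE[1][1]:
  t=0 PE[1][1]: acc=0 h=0 v=0
  t=1 PE[1][1]: acc=0 h=0 v=0
  t=2 PE[1][1]: acc=3 h=1 v=3
RS (2×3 grid), PE[1][1]:
  t=0 PE[1][1]: acc=0 h=0 v=0
  t=1 PE[1][1]: acc=0 h=0 v=0
  t=2 PE[1][1]: acc=15 h=15 v=2

dataflow = OS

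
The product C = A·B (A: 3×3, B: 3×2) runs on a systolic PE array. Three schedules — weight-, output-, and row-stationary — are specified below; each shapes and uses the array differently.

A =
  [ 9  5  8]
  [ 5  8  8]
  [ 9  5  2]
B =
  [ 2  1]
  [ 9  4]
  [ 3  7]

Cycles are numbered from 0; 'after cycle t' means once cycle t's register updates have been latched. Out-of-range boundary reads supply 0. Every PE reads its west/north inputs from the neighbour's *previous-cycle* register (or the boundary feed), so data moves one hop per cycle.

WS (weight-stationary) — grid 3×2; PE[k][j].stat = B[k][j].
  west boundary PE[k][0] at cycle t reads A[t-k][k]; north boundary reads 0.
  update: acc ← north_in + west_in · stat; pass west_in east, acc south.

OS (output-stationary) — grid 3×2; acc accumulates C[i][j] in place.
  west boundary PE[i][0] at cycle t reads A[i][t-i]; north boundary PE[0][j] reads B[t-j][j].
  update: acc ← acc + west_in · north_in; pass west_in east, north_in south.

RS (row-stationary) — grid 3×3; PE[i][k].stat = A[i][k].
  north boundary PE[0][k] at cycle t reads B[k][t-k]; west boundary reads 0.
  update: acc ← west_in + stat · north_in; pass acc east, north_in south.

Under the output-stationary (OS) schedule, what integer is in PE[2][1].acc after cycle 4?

PE[2][1].acc = 29

OS on a 3×2 grid — tracing PE[2][1] and its feeders:
  cycle 0: PE[1][1] → acc 0, east 0, south 0
  cycle 0: PE[2][0] → acc 0, east 0, south 0
  cycle 0: PE[2][1] → acc 0, east 0, south 0
  cycle 1: PE[1][1] → acc 0, east 0, south 0
  cycle 1: PE[2][0] → acc 0, east 0, south 0
  cycle 1: PE[2][1] → acc 0, east 0, south 0
  cycle 2: PE[1][1] → acc 5, east 5, south 1
  cycle 2: PE[2][0] → acc 18, east 9, south 2
  cycle 2: PE[2][1] → acc 0, east 0, south 0
  cycle 3: PE[1][1] → acc 37, east 8, south 4
  cycle 3: PE[2][0] → acc 63, east 5, south 9
  cycle 3: PE[2][1] → acc 9, east 9, south 1
  cycle 4: PE[1][1] → acc 93, east 8, south 7
  cycle 4: PE[2][0] → acc 69, east 2, south 3
  cycle 4: PE[2][1] → acc 29, east 5, south 4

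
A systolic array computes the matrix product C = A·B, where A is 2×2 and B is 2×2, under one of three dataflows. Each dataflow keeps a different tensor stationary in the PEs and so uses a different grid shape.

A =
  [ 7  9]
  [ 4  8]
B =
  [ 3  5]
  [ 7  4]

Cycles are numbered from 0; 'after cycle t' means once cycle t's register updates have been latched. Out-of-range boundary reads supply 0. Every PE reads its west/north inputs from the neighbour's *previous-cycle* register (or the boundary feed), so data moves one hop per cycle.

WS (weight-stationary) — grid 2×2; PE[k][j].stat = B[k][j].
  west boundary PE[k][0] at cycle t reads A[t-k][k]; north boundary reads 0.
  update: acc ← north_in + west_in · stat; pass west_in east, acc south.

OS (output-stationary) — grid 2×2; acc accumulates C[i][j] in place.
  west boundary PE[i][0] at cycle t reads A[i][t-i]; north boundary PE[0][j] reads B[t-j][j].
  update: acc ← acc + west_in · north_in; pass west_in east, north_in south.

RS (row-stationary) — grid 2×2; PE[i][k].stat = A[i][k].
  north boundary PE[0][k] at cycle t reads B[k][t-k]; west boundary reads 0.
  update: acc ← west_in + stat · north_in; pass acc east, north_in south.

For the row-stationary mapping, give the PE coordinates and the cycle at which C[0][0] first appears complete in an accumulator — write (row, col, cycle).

RS — PE[0][1] is where C[0][0] collects:
  @0  [0,1]  acc 0  |  →0  ↓0
  @1  [0,1]  acc 84  |  →84  ↓7

(row, col, cycle) = (0, 1, 1)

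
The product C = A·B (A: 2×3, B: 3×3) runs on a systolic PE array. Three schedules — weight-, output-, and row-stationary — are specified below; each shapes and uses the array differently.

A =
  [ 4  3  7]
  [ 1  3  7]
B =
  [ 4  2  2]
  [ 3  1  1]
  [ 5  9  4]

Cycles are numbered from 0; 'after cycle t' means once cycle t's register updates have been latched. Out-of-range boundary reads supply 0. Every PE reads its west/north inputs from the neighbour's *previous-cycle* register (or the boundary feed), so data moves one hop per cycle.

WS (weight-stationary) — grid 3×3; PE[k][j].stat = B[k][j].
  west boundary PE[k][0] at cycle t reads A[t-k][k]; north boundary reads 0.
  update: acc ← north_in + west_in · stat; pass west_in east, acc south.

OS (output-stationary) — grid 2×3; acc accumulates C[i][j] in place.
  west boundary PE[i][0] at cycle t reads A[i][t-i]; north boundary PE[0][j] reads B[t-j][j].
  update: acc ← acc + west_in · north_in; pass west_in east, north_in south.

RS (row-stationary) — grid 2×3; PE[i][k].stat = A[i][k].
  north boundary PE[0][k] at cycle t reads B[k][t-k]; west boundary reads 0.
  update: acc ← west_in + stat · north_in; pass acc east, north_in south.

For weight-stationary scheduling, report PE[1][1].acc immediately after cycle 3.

PE[1][1].acc = 5

WS on a 3×3 grid — tracing PE[1][1] and its feeders:
  c0 r0c1: 0 / 0 / 0
  c0 r1c0: 0 / 0 / 0
  c0 r1c1: 0 / 0 / 0
  c1 r0c1: 8 / 4 / 8
  c1 r1c0: 25 / 3 / 25
  c1 r1c1: 0 / 0 / 0
  c2 r0c1: 2 / 1 / 2
  c2 r1c0: 13 / 3 / 13
  c2 r1c1: 11 / 3 / 11
  c3 r0c1: 0 / 0 / 0
  c3 r1c0: 0 / 0 / 0
  c3 r1c1: 5 / 3 / 5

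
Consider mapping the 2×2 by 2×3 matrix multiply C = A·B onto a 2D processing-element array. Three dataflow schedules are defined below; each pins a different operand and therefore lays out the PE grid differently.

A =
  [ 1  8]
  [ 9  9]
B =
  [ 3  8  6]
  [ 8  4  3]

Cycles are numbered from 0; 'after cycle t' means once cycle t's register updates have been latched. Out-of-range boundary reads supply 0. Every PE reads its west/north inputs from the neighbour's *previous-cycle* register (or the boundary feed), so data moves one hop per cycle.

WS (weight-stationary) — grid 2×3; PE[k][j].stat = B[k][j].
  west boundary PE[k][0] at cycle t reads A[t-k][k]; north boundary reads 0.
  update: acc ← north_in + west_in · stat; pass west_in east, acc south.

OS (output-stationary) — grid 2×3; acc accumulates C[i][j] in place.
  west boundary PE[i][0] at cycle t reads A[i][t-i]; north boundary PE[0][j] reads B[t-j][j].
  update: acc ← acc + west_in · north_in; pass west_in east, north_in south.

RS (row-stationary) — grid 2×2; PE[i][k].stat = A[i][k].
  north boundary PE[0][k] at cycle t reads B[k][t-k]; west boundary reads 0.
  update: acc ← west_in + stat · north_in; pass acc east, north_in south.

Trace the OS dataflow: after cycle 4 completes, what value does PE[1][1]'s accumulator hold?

OS (2×3). Following PE[1][1] plus its west/north inputs:
  after 0 — PE[0][1] acc=0, pass-E 0, pass-S 0
  after 0 — PE[1][0] acc=0, pass-E 0, pass-S 0
  after 0 — PE[1][1] acc=0, pass-E 0, pass-S 0
  after 1 — PE[0][1] acc=8, pass-E 1, pass-S 8
  after 1 — PE[1][0] acc=27, pass-E 9, pass-S 3
  after 1 — PE[1][1] acc=0, pass-E 0, pass-S 0
  after 2 — PE[0][1] acc=40, pass-E 8, pass-S 4
  after 2 — PE[1][0] acc=99, pass-E 9, pass-S 8
  after 2 — PE[1][1] acc=72, pass-E 9, pass-S 8
  after 3 — PE[0][1] acc=40, pass-E 0, pass-S 0
  after 3 — PE[1][0] acc=99, pass-E 0, pass-S 0
  after 3 — PE[1][1] acc=108, pass-E 9, pass-S 4
  after 4 — PE[0][1] acc=40, pass-E 0, pass-S 0
  after 4 — PE[1][0] acc=99, pass-E 0, pass-S 0
  after 4 — PE[1][1] acc=108, pass-E 0, pass-S 0

PE[1][1].acc = 108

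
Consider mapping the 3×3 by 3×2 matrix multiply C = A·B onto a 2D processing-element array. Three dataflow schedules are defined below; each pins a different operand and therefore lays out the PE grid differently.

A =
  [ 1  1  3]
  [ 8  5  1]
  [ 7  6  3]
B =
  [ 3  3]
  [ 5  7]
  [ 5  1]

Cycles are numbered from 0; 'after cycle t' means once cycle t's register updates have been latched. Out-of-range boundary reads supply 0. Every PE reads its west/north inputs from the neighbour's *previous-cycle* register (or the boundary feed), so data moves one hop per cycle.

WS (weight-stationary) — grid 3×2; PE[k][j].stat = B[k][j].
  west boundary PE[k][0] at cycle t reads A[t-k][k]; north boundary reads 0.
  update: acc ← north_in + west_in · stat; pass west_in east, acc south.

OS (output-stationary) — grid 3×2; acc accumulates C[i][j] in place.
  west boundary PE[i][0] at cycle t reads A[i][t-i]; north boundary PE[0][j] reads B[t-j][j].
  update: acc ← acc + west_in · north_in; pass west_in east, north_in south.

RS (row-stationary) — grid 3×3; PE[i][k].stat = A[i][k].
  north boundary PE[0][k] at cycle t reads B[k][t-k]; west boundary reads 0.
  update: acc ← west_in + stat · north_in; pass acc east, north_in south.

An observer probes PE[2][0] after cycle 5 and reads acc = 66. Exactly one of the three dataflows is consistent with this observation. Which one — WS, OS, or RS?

dataflow = OS

Under WS (3×2), PE[2][0]:
  c0 r2c0: 0 / 0 / 0
  c1 r2c0: 0 / 0 / 0
  c2 r2c0: 23 / 3 / 23
  c3 r2c0: 54 / 1 / 54
  c4 r2c0: 66 / 3 / 66
  c5 r2c0: 0 / 0 / 0
Under OS (3×2), PE[2][0]:
  c0 r2c0: 0 / 0 / 0
  c1 r2c0: 0 / 0 / 0
  c2 r2c0: 21 / 7 / 3
  c3 r2c0: 51 / 6 / 5
  c4 r2c0: 66 / 3 / 5
  c5 r2c0: 66 / 0 / 0
Under RS (3×3), PE[2][0]:
  c0 r2c0: 0 / 0 / 0
  c1 r2c0: 0 / 0 / 0
  c2 r2c0: 21 / 21 / 3
  c3 r2c0: 21 / 21 / 3
  c4 r2c0: 0 / 0 / 0
  c5 r2c0: 0 / 0 / 0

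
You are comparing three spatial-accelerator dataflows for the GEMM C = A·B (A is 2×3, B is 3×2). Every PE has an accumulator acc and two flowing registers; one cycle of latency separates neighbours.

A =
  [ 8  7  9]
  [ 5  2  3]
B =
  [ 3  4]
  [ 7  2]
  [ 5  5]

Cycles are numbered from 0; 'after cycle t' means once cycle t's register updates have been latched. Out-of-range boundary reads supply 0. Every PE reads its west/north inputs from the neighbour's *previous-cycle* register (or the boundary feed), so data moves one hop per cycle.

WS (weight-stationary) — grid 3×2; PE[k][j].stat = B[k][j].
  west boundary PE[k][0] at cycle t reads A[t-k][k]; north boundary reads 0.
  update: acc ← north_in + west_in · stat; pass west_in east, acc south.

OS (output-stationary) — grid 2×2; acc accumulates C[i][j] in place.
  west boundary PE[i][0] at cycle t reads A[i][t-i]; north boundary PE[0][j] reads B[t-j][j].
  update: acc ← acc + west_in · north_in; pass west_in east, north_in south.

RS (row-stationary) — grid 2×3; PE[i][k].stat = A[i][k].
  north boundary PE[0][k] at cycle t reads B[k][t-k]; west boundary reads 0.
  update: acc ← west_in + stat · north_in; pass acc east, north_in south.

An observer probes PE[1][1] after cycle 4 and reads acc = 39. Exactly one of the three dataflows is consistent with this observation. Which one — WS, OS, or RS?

— WS: 3×2; PE[1][1] trace:
  [0] (1,1) acc=0 (h:0 v:0)
  [1] (1,1) acc=0 (h:0 v:0)
  [2] (1,1) acc=46 (h:7 v:46)
  [3] (1,1) acc=24 (h:2 v:24)
  [4] (1,1) acc=0 (h:0 v:0)
— OS: 2×2; PE[1][1] trace:
  [0] (1,1) acc=0 (h:0 v:0)
  [1] (1,1) acc=0 (h:0 v:0)
  [2] (1,1) acc=20 (h:5 v:4)
  [3] (1,1) acc=24 (h:2 v:2)
  [4] (1,1) acc=39 (h:3 v:5)
— RS: 2×3; PE[1][1] trace:
  [0] (1,1) acc=0 (h:0 v:0)
  [1] (1,1) acc=0 (h:0 v:0)
  [2] (1,1) acc=29 (h:29 v:7)
  [3] (1,1) acc=24 (h:24 v:2)
  [4] (1,1) acc=0 (h:0 v:0)

dataflow = OS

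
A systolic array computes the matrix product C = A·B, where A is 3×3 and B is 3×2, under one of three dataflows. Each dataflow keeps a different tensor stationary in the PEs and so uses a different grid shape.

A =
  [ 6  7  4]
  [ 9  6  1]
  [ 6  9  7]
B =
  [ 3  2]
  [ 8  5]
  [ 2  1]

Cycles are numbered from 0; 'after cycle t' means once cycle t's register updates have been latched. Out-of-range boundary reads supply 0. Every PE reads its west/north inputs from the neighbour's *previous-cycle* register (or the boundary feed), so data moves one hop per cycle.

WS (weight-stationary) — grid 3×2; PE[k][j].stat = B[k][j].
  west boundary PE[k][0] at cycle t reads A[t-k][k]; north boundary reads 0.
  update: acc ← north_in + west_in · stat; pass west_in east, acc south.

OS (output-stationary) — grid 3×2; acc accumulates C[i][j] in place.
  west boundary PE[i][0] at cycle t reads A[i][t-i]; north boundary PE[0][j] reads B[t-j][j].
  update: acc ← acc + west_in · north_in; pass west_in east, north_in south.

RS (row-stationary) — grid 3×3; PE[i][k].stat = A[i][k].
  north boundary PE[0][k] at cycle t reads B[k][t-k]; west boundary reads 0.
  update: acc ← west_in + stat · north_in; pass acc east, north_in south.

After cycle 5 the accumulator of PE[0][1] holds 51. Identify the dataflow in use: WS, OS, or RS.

Under WS (3×2), PE[0][1]:
  c0 r0c1: 0 / 0 / 0
  c1 r0c1: 12 / 6 / 12
  c2 r0c1: 18 / 9 / 18
  c3 r0c1: 12 / 6 / 12
  c4 r0c1: 0 / 0 / 0
  c5 r0c1: 0 / 0 / 0
Under OS (3×2), PE[0][1]:
  c0 r0c1: 0 / 0 / 0
  c1 r0c1: 12 / 6 / 2
  c2 r0c1: 47 / 7 / 5
  c3 r0c1: 51 / 4 / 1
  c4 r0c1: 51 / 0 / 0
  c5 r0c1: 51 / 0 / 0
Under RS (3×3), PE[0][1]:
  c0 r0c1: 0 / 0 / 0
  c1 r0c1: 74 / 74 / 8
  c2 r0c1: 47 / 47 / 5
  c3 r0c1: 0 / 0 / 0
  c4 r0c1: 0 / 0 / 0
  c5 r0c1: 0 / 0 / 0

dataflow = OS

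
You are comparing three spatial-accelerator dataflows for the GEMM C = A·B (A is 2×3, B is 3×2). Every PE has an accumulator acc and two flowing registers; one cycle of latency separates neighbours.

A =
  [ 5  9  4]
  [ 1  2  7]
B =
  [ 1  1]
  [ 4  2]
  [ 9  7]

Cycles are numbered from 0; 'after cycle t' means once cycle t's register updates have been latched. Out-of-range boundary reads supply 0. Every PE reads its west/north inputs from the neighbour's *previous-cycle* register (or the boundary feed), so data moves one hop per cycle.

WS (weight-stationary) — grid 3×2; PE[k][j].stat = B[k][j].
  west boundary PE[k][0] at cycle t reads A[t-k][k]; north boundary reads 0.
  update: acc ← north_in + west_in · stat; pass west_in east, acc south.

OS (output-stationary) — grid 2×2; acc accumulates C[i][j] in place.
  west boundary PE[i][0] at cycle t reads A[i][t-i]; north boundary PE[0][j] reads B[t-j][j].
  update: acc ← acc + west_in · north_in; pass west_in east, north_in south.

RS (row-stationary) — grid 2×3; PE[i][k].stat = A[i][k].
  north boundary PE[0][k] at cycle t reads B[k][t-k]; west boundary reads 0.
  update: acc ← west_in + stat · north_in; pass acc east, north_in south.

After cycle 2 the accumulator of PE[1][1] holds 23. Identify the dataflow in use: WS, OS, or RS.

dataflow = WS

WS (3×2 grid), PE[1][1]:
  [0] (1,1) acc=0 (h:0 v:0)
  [1] (1,1) acc=0 (h:0 v:0)
  [2] (1,1) acc=23 (h:9 v:23)
OS (2×2 grid), PE[1][1]:
  [0] (1,1) acc=0 (h:0 v:0)
  [1] (1,1) acc=0 (h:0 v:0)
  [2] (1,1) acc=1 (h:1 v:1)
RS (2×3 grid), PE[1][1]:
  [0] (1,1) acc=0 (h:0 v:0)
  [1] (1,1) acc=0 (h:0 v:0)
  [2] (1,1) acc=9 (h:9 v:4)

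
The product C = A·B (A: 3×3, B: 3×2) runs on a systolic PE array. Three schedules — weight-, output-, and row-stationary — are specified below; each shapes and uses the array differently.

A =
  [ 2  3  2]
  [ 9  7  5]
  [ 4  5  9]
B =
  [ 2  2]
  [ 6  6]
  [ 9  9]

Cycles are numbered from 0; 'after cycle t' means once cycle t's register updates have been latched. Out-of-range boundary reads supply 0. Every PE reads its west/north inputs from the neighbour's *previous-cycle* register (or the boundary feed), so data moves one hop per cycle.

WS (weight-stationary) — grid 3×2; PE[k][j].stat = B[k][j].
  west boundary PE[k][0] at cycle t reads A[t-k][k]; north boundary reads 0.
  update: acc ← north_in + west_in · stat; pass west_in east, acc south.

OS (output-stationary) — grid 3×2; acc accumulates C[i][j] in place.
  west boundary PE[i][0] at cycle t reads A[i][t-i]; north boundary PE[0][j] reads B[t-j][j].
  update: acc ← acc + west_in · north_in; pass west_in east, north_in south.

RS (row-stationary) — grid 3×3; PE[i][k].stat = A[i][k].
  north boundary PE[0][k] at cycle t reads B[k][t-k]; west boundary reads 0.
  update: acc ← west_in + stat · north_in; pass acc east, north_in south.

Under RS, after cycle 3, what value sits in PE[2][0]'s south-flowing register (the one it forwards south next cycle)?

RS 3×3: PE[2][0] cycle-by-cycle (with neighbour feeds):
  @0  [1,0]  acc 0  |  →0  ↓0
  @0  [2,0]  acc 0  |  →0  ↓0
  @1  [1,0]  acc 18  |  →18  ↓2
  @1  [2,0]  acc 0  |  →0  ↓0
  @2  [1,0]  acc 18  |  →18  ↓2
  @2  [2,0]  acc 8  |  →8  ↓2
  @3  [1,0]  acc 0  |  →0  ↓0
  @3  [2,0]  acc 8  |  →8  ↓2

register = 2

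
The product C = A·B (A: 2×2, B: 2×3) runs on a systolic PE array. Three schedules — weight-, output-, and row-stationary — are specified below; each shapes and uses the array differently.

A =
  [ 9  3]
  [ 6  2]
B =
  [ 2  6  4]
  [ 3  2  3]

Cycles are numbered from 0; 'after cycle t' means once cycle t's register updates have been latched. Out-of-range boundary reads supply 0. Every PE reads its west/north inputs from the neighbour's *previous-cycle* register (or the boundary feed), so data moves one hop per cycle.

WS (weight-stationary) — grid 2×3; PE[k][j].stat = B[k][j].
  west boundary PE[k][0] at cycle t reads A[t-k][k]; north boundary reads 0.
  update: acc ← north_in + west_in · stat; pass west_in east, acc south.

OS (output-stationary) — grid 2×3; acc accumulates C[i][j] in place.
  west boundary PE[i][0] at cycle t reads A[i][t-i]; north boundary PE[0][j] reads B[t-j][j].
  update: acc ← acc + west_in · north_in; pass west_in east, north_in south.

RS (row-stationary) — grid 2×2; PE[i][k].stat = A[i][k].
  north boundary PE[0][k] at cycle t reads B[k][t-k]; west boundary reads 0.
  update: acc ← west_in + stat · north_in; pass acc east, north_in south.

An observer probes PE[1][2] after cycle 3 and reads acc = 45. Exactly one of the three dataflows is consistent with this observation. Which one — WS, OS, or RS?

dataflow = WS

WS [2×3] PE[1][2] across cycles:
  cycle 0: PE[1][2] → acc 0, east 0, south 0
  cycle 1: PE[1][2] → acc 0, east 0, south 0
  cycle 2: PE[1][2] → acc 0, east 0, south 0
  cycle 3: PE[1][2] → acc 45, east 3, south 45
OS [2×3] PE[1][2] across cycles:
  cycle 0: PE[1][2] → acc 0, east 0, south 0
  cycle 1: PE[1][2] → acc 0, east 0, south 0
  cycle 2: PE[1][2] → acc 0, east 0, south 0
  cycle 3: PE[1][2] → acc 24, east 6, south 4
RS (2×2): PE[1][2] does not exist.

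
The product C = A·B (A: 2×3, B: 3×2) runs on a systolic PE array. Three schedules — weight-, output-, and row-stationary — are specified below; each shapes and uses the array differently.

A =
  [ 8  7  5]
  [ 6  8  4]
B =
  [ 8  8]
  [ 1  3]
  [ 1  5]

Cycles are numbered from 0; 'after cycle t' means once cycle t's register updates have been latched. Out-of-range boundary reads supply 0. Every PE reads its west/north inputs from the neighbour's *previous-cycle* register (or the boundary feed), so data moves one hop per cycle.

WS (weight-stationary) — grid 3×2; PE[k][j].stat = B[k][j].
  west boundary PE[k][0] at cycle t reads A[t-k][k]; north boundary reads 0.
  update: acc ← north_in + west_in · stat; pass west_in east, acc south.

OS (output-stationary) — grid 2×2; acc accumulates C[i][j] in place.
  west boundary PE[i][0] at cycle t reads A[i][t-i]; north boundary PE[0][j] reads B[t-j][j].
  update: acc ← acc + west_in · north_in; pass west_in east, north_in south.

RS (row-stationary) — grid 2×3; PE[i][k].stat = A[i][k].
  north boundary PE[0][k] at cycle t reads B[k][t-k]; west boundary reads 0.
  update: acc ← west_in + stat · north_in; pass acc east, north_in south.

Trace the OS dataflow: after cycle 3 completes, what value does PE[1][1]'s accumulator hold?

PE[1][1].acc = 72

Tracing OS — 2×2 array, target PE[1][1]:
  t=0 PE[0][1]: acc=0 h=0 v=0
  t=0 PE[1][0]: acc=0 h=0 v=0
  t=0 PE[1][1]: acc=0 h=0 v=0
  t=1 PE[0][1]: acc=64 h=8 v=8
  t=1 PE[1][0]: acc=48 h=6 v=8
  t=1 PE[1][1]: acc=0 h=0 v=0
  t=2 PE[0][1]: acc=85 h=7 v=3
  t=2 PE[1][0]: acc=56 h=8 v=1
  t=2 PE[1][1]: acc=48 h=6 v=8
  t=3 PE[0][1]: acc=110 h=5 v=5
  t=3 PE[1][0]: acc=60 h=4 v=1
  t=3 PE[1][1]: acc=72 h=8 v=3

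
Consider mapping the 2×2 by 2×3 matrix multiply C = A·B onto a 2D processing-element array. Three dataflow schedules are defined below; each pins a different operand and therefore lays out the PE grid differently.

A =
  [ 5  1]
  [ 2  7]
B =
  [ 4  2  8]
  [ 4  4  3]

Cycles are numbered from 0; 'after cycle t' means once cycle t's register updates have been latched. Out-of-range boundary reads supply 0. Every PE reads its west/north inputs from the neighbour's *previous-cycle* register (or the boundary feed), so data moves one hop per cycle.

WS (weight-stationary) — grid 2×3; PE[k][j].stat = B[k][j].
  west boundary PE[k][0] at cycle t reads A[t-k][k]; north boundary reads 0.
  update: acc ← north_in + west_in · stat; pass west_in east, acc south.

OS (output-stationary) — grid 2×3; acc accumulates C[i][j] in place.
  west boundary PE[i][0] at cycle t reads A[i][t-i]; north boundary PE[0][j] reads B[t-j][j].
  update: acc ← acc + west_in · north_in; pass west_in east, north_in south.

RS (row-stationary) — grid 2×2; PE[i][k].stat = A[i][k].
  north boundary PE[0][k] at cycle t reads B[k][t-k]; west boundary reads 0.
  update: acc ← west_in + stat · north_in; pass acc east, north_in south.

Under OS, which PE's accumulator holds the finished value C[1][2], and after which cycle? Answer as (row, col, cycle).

(row, col, cycle) = (1, 2, 4)

OS: C[1][2] accumulates in PE[1][2]:
  t=0 PE[1][2]: acc=0 h=0 v=0
  t=1 PE[1][2]: acc=0 h=0 v=0
  t=2 PE[1][2]: acc=0 h=0 v=0
  t=3 PE[1][2]: acc=16 h=2 v=8
  t=4 PE[1][2]: acc=37 h=7 v=3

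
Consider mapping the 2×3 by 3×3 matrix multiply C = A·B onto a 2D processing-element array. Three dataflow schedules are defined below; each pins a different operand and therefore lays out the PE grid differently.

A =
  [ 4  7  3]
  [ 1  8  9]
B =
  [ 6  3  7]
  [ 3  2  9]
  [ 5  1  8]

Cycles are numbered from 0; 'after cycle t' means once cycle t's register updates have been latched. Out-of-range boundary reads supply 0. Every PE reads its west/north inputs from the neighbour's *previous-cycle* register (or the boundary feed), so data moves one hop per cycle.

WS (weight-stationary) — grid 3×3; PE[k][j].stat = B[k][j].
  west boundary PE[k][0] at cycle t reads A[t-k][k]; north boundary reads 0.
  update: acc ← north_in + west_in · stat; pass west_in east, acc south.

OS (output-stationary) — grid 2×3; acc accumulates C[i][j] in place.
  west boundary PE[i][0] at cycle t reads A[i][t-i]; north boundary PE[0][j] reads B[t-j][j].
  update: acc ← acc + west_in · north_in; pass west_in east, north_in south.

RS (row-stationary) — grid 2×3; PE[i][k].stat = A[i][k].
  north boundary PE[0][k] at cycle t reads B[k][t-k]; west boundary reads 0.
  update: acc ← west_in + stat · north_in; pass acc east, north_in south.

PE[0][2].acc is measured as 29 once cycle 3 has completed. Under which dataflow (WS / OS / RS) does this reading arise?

WS (3×3 grid), PE[0][2]:
  step 0 · PE0,2: acc=0; fwd→0 fwd↓0
  step 1 · PE0,2: acc=0; fwd→0 fwd↓0
  step 2 · PE0,2: acc=28; fwd→4 fwd↓28
  step 3 · PE0,2: acc=7; fwd→1 fwd↓7
OS (2×3 grid), PE[0][2]:
  step 0 · PE0,2: acc=0; fwd→0 fwd↓0
  step 1 · PE0,2: acc=0; fwd→0 fwd↓0
  step 2 · PE0,2: acc=28; fwd→4 fwd↓7
  step 3 · PE0,2: acc=91; fwd→7 fwd↓9
RS (2×3 grid), PE[0][2]:
  step 0 · PE0,2: acc=0; fwd→0 fwd↓0
  step 1 · PE0,2: acc=0; fwd→0 fwd↓0
  step 2 · PE0,2: acc=60; fwd→60 fwd↓5
  step 3 · PE0,2: acc=29; fwd→29 fwd↓1

dataflow = RS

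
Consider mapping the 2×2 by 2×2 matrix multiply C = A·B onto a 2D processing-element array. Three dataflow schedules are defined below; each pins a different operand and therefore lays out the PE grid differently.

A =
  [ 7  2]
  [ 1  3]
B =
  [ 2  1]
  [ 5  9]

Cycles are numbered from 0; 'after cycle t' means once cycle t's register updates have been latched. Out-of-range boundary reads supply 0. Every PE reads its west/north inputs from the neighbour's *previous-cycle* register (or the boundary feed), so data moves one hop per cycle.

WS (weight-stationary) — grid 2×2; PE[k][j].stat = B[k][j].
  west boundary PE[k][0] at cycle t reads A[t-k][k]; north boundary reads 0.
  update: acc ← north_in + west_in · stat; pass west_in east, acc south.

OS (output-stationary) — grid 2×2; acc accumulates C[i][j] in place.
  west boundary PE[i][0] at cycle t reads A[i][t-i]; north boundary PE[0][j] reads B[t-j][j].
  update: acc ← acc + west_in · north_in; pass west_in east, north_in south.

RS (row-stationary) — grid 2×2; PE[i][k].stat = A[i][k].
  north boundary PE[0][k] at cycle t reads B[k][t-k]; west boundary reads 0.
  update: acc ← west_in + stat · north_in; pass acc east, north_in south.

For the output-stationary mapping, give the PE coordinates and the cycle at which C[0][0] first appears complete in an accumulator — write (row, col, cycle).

(row, col, cycle) = (0, 0, 1)

OS — PE[0][0] is where C[0][0] collects:
  0: (0,0).acc=14  regs=<7,2>
  1: (0,0).acc=24  regs=<2,5>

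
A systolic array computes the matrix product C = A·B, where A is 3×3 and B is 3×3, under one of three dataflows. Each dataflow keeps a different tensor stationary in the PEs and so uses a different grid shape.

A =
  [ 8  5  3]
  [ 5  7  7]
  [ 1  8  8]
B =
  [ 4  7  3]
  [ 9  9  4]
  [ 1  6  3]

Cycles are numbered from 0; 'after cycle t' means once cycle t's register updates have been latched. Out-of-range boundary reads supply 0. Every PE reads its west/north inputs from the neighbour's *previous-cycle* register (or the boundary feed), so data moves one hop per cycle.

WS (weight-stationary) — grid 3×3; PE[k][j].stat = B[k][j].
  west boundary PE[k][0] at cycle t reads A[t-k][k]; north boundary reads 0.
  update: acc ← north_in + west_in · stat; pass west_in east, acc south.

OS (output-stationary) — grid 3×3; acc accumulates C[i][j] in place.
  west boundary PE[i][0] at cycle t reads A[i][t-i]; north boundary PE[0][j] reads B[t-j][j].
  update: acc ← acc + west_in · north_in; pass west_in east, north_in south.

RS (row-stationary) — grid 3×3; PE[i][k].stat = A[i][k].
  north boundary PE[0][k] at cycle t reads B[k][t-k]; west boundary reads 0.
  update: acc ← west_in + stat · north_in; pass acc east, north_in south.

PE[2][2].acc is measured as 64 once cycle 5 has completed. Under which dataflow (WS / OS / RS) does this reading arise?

Under WS (3×3), PE[2][2]:
  0: (2,2).acc=0  regs=<0,0>
  1: (2,2).acc=0  regs=<0,0>
  2: (2,2).acc=0  regs=<0,0>
  3: (2,2).acc=0  regs=<0,0>
  4: (2,2).acc=53  regs=<3,53>
  5: (2,2).acc=64  regs=<7,64>
Under OS (3×3), PE[2][2]:
  0: (2,2).acc=0  regs=<0,0>
  1: (2,2).acc=0  regs=<0,0>
  2: (2,2).acc=0  regs=<0,0>
  3: (2,2).acc=0  regs=<0,0>
  4: (2,2).acc=3  regs=<1,3>
  5: (2,2).acc=35  regs=<8,4>
Under RS (3×3), PE[2][2]:
  0: (2,2).acc=0  regs=<0,0>
  1: (2,2).acc=0  regs=<0,0>
  2: (2,2).acc=0  regs=<0,0>
  3: (2,2).acc=0  regs=<0,0>
  4: (2,2).acc=84  regs=<84,1>
  5: (2,2).acc=127  regs=<127,6>

dataflow = WS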